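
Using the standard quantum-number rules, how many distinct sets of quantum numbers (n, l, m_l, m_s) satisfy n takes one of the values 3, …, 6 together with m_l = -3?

12

Count contributing orbitals for each principal shell:
n=4 → 1; n=5 → 2; n=6 → 3.
Orbitals: 1 + 2 + 3 = 6. Including both spin states (m_s = ±1/2) gives 2 × 6 = 12 states.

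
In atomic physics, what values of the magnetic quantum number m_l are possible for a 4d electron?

-2, -1, 0, 1, 2

The 4d subshell has l = 2, and m_l takes every integer from −l to +l. With l = 2 that gives the 5 values -2, -1, 0, 1, 2.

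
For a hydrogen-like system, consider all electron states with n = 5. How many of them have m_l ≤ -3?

6

With n = 5 the allowed l are 0, 1, …, 4.
Contributions: l=3 → 1; l=4 → 2.
Orbitals: 1 + 2 = 3. Each orbital carries two spin states, so 3 × 2 = 6 states.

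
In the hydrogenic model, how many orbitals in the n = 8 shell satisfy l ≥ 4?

48

Go through l = 0, …, 7 (the values permitted for n = 8).
Orbitals with l ≥ 4, by l: l=4 → 9; l=5 → 11; l=6 → 13; l=7 → 15.
Total orbitals: 9 + 11 + 13 + 15 = 48.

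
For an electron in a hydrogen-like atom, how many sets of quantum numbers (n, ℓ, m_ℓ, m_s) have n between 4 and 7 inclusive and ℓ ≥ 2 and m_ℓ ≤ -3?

40

Treat each shell separately and count matching orbitals:
n=4 → 1; n=5 → 3; n=6 → 6; n=7 → 10.
Orbitals: 1 + 3 + 6 + 10 = 20. Including both spin states (m_s = ±1/2) gives 2 × 20 = 40 states.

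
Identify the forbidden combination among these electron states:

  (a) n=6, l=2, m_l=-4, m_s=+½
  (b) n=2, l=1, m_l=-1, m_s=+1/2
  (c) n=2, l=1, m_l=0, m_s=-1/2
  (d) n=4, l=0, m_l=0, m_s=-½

(a)

(a) has |m_l| = 4 > l = 2, violating −l ≤ m_l ≤ l.
The remaining sets (b), (c), (d) satisfy all four rules.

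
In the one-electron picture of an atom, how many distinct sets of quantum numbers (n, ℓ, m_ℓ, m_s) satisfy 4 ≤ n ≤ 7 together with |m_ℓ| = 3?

40

Work shell by shell — for each n, count the (ℓ, m_ℓ) pairs that satisfy |m_ℓ| = 3:
n=4 → 2; n=5 → 4; n=6 → 6; n=7 → 8.
Orbitals: 2 + 4 + 6 + 8 = 20. Including both spin states (m_s = ±1/2) gives 2 × 20 = 40 states.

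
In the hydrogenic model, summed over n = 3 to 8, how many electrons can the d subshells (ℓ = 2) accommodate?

60

A d subshell (ℓ = 2) exists for every n ≥ 3, so shells n = 3, 4, 5, 6, 7, 8 each contribute one — 6 subshells.
Since each d subshell holds 2(2·2+1) = 10 electrons, the total is 6 × 10 = 60.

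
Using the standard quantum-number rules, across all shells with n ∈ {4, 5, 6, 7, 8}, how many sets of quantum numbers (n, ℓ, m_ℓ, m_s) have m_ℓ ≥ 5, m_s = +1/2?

Count contributing orbitals for each principal shell:
n=6 → 1; n=7 → 3; n=8 → 6.
Orbitals: 1 + 3 + 6 = 10. With m_s fixed to +1/2 there is one state per orbital, so 10 states.

10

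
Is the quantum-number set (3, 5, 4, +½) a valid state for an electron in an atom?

Invalid

The orbital quantum number must satisfy 0 ≤ l ≤ n−1. With n = 3 the allowed l values are 0, 1, 2, so l = 5 is out of range.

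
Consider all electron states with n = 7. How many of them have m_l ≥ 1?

The (l, m_l) pairs meeting m_l ≥ 1 give: l=1 → 1; l=2 → 2; l=3 → 3; l=4 → 4; l=5 → 5; l=6 → 6.
Orbitals: 1 + 2 + 3 + 4 + 5 + 6 = 21. Each orbital carries two spin states, so 21 × 2 = 42 states.

42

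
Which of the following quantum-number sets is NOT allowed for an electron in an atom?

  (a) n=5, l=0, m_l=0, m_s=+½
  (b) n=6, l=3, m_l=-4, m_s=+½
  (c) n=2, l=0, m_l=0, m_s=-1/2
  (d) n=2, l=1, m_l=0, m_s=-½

(b)

(b) has |m_l| = 4 > l = 3, violating −l ≤ m_l ≤ l.
The remaining sets (a), (c), (d) satisfy all four rules.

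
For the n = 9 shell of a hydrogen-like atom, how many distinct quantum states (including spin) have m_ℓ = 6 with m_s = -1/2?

3

The n = 9 shell has ℓ = 0 through 8; check each.
The (ℓ, m_ℓ) pairs meeting m_ℓ = 6 give: ℓ=6 → 1; ℓ=7 → 1; ℓ=8 → 1.
Orbitals: 1 + 1 + 1 = 3. With m_s fixed to a single value there is one state per orbital, giving 3 states.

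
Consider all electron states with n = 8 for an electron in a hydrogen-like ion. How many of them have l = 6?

Go through l = 0, …, 7 (the values permitted for n = 8).
Orbitals with l = 6, by l: l=6 → 13.
Orbitals: 13. Each orbital carries two spin states, so 13 × 2 = 26 states.

26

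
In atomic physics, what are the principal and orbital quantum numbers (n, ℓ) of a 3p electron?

n = 3, ℓ = 1

The leading integer gives n = 3; the letter 'p' means ℓ = 1.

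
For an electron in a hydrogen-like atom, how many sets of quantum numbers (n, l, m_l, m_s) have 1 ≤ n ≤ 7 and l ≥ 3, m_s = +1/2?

90

Treat each shell separately and count matching orbitals:
n=4 → 7; n=5 → 16; n=6 → 27; n=7 → 40.
Orbitals: 7 + 16 + 27 + 40 = 90. With m_s fixed to +1/2 there is one state per orbital, so 90 states.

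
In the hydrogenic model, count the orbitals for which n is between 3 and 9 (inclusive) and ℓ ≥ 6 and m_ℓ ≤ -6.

10

Count contributing orbitals for each principal shell:
n=7 → 1; n=8 → 3; n=9 → 6.
Total orbitals: 1 + 3 + 6 = 10.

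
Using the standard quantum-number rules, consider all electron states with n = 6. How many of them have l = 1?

6

The (l, m_l) pairs meeting l = 1 give: l=1 → 3.
Orbitals: 3. Each orbital carries two spin states, so 3 × 2 = 6 states.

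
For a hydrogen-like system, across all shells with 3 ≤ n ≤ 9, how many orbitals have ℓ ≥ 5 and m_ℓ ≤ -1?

60

Per-shell orbital counts meeting the constraint:
n=6 → 5; n=7 → 11; n=8 → 18; n=9 → 26.
Total orbitals: 5 + 11 + 18 + 26 = 60.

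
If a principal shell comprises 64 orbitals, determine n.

n² = 64 ⇒ n = 8.

n = 8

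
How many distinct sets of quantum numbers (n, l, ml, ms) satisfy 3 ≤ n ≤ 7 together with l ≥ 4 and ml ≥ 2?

Treat each shell separately and count matching orbitals:
n=5 → 3; n=6 → 7; n=7 → 12.
Orbitals: 3 + 7 + 12 = 22. Including both spin states (ms = ±1/2) gives 2 × 22 = 44 states.

44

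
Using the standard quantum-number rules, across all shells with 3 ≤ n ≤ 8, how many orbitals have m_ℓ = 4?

10

Treat each shell separately and count matching orbitals:
n=5 → 1; n=6 → 2; n=7 → 3; n=8 → 4.
Total orbitals: 1 + 2 + 3 + 4 = 10.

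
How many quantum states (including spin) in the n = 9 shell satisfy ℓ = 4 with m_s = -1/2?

9

With n = 9 the allowed ℓ are 0, 1, …, 8.
Contributions: ℓ=4 → 9.
Orbitals: 9. With m_s fixed to a single value there is one state per orbital, giving 9 states.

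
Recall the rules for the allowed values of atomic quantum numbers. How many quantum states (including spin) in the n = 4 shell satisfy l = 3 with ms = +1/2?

Orbitals with l = 3, by l: l=3 → 7.
Orbitals: 7. With ms fixed to a single value there is one state per orbital, giving 7 states.

7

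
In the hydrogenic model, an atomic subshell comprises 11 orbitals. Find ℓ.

2ℓ+1 = 11 gives ℓ = 5.

ℓ = 5 (h)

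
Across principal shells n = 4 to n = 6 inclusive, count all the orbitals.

Shell n has n² orbitals: 4²=16 + 5²=25 + 6²=36 = 77 orbitals.

77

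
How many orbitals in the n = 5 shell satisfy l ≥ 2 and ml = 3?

2

Contributions: l=3 → 1; l=4 → 1.
Total orbitals: 1 + 1 = 2.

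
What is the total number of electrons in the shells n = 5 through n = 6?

122

Shell n has n² orbitals: 5²=25 + 6²=36 = 61 orbitals.
Two spin states per orbital: 2 × 61 = 122 electrons.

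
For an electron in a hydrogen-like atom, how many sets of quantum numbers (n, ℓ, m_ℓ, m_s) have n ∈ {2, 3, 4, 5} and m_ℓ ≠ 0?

Go shell by shell, enumerating (ℓ, m_ℓ) with m_ℓ ≠ 0:
n=2 → 2; n=3 → 6; n=4 → 12; n=5 → 20.
Orbitals: 2 + 6 + 12 + 20 = 40. Including both spin states (m_s = ±1/2) gives 2 × 40 = 80 states.

80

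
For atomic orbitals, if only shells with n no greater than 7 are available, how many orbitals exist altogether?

140

Total orbitals = 1² + 2² + 3² + 4² + 5² + 6² + 7² = 140.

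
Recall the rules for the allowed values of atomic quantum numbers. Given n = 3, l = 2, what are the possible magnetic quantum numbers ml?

ml takes every integer from −l to +l. With l = 2 that gives the 5 values -2, -1, 0, 1, 2.

-2, -1, 0, 1, 2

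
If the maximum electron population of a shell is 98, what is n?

n = 7

2n² = 98 ⇒ n² = 49 ⇒ n = 7.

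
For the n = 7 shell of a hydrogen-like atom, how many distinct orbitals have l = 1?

3

For n = 7, l ranges over 0 … 6.
Contributions: l=1 → 3.
Total orbitals: 3.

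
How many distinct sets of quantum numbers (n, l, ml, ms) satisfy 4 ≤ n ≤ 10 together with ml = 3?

Treat each shell separately and count matching orbitals:
n=4 → 1; n=5 → 2; n=6 → 3; n=7 → 4; n=8 → 5; n=9 → 6; n=10 → 7.
Orbitals: 1 + 2 + 3 + 4 + 5 + 6 + 7 = 28. Including both spin states (ms = ±1/2) gives 2 × 28 = 56 states.

56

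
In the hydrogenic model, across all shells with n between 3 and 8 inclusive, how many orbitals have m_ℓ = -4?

Treat each shell separately and count matching orbitals:
n=5 → 1; n=6 → 2; n=7 → 3; n=8 → 4.
Total orbitals: 1 + 2 + 3 + 4 = 10.

10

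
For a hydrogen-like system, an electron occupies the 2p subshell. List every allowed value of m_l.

-1, 0, 1

The 2p subshell has l = 1, and m_l takes every integer from −l to +l. With l = 1 that gives the 3 values -1, 0, 1.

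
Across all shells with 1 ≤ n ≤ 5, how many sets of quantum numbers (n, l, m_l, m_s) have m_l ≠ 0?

Go shell by shell, enumerating (l, m_l) with m_l ≠ 0:
n=2 → 2; n=3 → 6; n=4 → 12; n=5 → 20.
Orbitals: 2 + 6 + 12 + 20 = 40. Including both spin states (m_s = ±1/2) gives 2 × 40 = 80 states.

80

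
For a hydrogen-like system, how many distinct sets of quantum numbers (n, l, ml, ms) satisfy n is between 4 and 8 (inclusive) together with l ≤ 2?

Work shell by shell — for each n, count the (l, ml) pairs that satisfy l ≤ 2:
n=4 → 9; n=5 → 9; n=6 → 9; n=7 → 9; n=8 → 9.
Orbitals: 9 + 9 + 9 + 9 + 9 = 45. Including both spin states (ms = ±1/2) gives 2 × 45 = 90 states.

90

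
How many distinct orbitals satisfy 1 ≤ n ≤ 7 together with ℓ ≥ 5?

Count contributing orbitals for each principal shell:
n=6 → 11; n=7 → 24.
Total orbitals: 11 + 24 = 35.

35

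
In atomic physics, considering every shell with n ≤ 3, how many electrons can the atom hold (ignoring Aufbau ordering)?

Total orbitals = 1² + 2² + 3² = 14. Doubling for spin gives 28 electrons.

28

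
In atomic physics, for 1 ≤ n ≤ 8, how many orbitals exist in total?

204

Total orbitals = 1² + 2² + 3² + 4² + 5² + 6² + 7² + 8² = 204.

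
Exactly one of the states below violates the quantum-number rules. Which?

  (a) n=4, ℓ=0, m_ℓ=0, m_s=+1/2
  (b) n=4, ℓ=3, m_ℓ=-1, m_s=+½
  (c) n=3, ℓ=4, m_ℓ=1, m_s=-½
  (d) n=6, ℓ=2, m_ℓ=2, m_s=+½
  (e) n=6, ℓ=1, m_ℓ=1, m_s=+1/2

(c) has ℓ = 4 ≥ n = 3, violating 0 ≤ ℓ ≤ n−1.
The remaining sets (a), (b), (d), (e) satisfy all four rules.

(c)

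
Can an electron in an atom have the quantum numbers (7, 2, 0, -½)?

n = 7 is a positive integer. l = 2 satisfies 0 ≤ l ≤ n−1 = 6. m_l = 0 lies in the range −l … +l (here −2 … 2). m_s = -1/2 is one of ±1/2.
All four constraints are satisfied.

Yes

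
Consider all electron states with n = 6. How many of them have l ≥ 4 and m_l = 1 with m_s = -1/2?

With n = 6 the allowed l are 0, 1, …, 5.
Orbitals with l ≥ 4 and m_l = 1, by l: l=4 → 1; l=5 → 1.
Orbitals: 1 + 1 = 2. With m_s fixed to a single value there is one state per orbital, giving 2 states.

2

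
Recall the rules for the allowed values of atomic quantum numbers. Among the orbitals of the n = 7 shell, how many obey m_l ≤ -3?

For n = 7, l ranges over 0 … 6.
The (l, m_l) pairs meeting m_l ≤ -3 give: l=3 → 1; l=4 → 2; l=5 → 3; l=6 → 4.
Total orbitals: 1 + 2 + 3 + 4 = 10.

10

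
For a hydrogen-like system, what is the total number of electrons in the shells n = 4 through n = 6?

154

Shell n has n² orbitals: 4²=16 + 5²=25 + 6²=36 = 77 orbitals.
Two spin states per orbital: 2 × 77 = 154 electrons.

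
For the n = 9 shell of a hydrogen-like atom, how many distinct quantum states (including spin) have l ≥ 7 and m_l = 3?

4

Per l-value: l=7 → 1; l=8 → 1.
Orbitals: 1 + 1 = 2. Each orbital carries two spin states, so 2 × 2 = 4 states.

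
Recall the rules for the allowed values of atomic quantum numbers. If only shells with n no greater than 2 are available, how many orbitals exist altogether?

Total orbitals = 1² + 2² = 5.

5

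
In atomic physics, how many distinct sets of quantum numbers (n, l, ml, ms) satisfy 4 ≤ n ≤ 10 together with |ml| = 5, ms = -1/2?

30

For each n in the range, tally the orbitals obeying |ml| = 5:
n=6 → 2; n=7 → 4; n=8 → 6; n=9 → 8; n=10 → 10.
Orbitals: 2 + 4 + 6 + 8 + 10 = 30. With ms fixed to -1/2 there is one state per orbital, so 30 states.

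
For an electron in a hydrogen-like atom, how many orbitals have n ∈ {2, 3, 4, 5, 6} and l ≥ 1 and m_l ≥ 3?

10

Work shell by shell — for each n, count the (l, m_l) pairs that satisfy l ≥ 1 and m_l ≥ 3:
n=4 → 1; n=5 → 3; n=6 → 6.
Total orbitals: 1 + 3 + 6 = 10.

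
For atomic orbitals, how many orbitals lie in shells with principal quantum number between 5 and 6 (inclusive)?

61

Shell n has n² orbitals: 5²=25 + 6²=36 = 61 orbitals.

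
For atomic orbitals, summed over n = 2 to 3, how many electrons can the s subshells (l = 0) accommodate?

An s subshell (l = 0) exists for every n ≥ 1, so shells n = 2, 3 each contribute one — 2 subshells.
Since each s subshell holds 2(2·0+1) = 2 electrons, the total is 2 × 2 = 4.

4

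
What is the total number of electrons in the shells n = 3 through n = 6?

Shell n has n² orbitals: 3²=9 + 4²=16 + 5²=25 + 6²=36 = 86 orbitals.
Two spin states per orbital: 2 × 86 = 172 electrons.

172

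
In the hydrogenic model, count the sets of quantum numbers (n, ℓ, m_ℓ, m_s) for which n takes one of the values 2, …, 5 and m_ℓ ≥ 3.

Go shell by shell, enumerating (ℓ, m_ℓ) with m_ℓ ≥ 3:
n=4 → 1; n=5 → 3.
Orbitals: 1 + 3 = 4. Including both spin states (m_s = ±1/2) gives 2 × 4 = 8 states.

8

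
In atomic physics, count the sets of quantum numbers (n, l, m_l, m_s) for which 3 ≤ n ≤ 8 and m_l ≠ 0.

Treat each shell separately and count matching orbitals:
n=3 → 6; n=4 → 12; n=5 → 20; n=6 → 30; n=7 → 42; n=8 → 56.
Orbitals: 6 + 12 + 20 + 30 + 42 + 56 = 166. Including both spin states (m_s = ±1/2) gives 2 × 166 = 332 states.

332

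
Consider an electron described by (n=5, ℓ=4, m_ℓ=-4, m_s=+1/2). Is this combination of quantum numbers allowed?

n = 5 is a positive integer. ℓ = 4 satisfies 0 ≤ ℓ ≤ n−1 = 4. m_ℓ = -4 lies in the range −ℓ … +ℓ (here −4 … 4). m_s = +1/2 is one of ±1/2.
All four constraints are satisfied.

Allowed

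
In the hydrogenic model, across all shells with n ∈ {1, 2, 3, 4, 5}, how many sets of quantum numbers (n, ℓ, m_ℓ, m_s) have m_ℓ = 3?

6

Treat each shell separately and count matching orbitals:
n=4 → 1; n=5 → 2.
Orbitals: 1 + 2 = 3. Including both spin states (m_s = ±1/2) gives 2 × 3 = 6 states.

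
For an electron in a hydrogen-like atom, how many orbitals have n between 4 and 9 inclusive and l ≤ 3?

Work shell by shell — for each n, count the (l, m_l) pairs that satisfy l ≤ 3:
n=4 → 16; n=5 → 16; n=6 → 16; n=7 → 16; n=8 → 16; n=9 → 16.
Total orbitals: 16 + 16 + 16 + 16 + 16 + 16 = 96.

96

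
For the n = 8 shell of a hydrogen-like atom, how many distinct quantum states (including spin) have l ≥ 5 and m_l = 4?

With n = 8 the allowed l are 0, 1, …, 7.
Orbitals with l ≥ 5 and m_l = 4, by l: l=5 → 1; l=6 → 1; l=7 → 1.
Orbitals: 1 + 1 + 1 = 3. Each orbital carries two spin states, so 3 × 2 = 6 states.

6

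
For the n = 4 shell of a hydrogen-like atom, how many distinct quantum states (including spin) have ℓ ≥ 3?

Go through ℓ = 0, …, 3 (the values permitted for n = 4).
Per ℓ-value: ℓ=3 → 7.
Orbitals: 7. Each orbital carries two spin states, so 7 × 2 = 14 states.

14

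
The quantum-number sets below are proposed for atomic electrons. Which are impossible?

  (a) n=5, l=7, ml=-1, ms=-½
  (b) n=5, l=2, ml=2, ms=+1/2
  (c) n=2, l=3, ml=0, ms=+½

(a) has l = 7 ≥ n = 5, violating 0 ≤ l ≤ n−1.
(c) has l = 3 ≥ n = 2, violating 0 ≤ l ≤ n−1.
The remaining set (b) satisfies all four rules.

(a) and (c)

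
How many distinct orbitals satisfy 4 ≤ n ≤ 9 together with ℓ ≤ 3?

96

Work shell by shell — for each n, count the (ℓ, m_ℓ) pairs that satisfy ℓ ≤ 3:
n=4 → 16; n=5 → 16; n=6 → 16; n=7 → 16; n=8 → 16; n=9 → 16.
Total orbitals: 16 + 16 + 16 + 16 + 16 + 16 = 96.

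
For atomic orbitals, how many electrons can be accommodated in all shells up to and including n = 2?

Total orbitals = 1² + 2² = 5. Doubling for spin gives 10 electrons.

10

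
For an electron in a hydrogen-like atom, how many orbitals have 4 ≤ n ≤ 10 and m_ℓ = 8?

3

For each n in the range, tally the orbitals obeying m_ℓ = 8:
n=9 → 1; n=10 → 2.
Total orbitals: 1 + 2 = 3.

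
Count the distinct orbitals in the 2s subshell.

A subshell has 2ℓ+1 orbitals; with ℓ = 0, that's 1.

1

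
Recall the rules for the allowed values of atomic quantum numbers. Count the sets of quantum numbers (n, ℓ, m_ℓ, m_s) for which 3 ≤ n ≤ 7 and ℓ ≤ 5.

Work shell by shell — for each n, count the (ℓ, m_ℓ) pairs that satisfy ℓ ≤ 5:
n=3 → 9; n=4 → 16; n=5 → 25; n=6 → 36; n=7 → 36.
Orbitals: 9 + 16 + 25 + 36 + 36 = 122. Including both spin states (m_s = ±1/2) gives 2 × 122 = 244 states.

244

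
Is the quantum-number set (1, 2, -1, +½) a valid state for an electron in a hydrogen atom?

Not allowed

The orbital quantum number must satisfy 0 ≤ l ≤ n−1. With n = 1 the allowed l values are 0, so l = 2 is out of range.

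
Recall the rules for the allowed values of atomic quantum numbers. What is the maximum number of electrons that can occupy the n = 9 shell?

162

A shell holds 2n² electrons: 2 × 9² = 2 × 81 = 162.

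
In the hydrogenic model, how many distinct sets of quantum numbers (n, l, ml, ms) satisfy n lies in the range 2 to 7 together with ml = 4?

12

Count contributing orbitals for each principal shell:
n=5 → 1; n=6 → 2; n=7 → 3.
Orbitals: 1 + 2 + 3 = 6. Including both spin states (ms = ±1/2) gives 2 × 6 = 12 states.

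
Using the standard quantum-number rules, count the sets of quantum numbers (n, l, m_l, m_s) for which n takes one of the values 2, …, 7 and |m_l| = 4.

Treat each shell separately and count matching orbitals:
n=5 → 2; n=6 → 4; n=7 → 6.
Orbitals: 2 + 4 + 6 = 12. Including both spin states (m_s = ±1/2) gives 2 × 12 = 24 states.

24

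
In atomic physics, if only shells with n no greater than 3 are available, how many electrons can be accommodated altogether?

28

Total orbitals = 1² + 2² + 3² = 14. Doubling for spin gives 28 electrons.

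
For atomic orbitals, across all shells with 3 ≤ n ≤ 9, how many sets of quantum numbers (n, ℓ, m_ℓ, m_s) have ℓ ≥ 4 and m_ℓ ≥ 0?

190

Treat each shell separately and count matching orbitals:
n=5 → 5; n=6 → 11; n=7 → 18; n=8 → 26; n=9 → 35.
Orbitals: 5 + 11 + 18 + 26 + 35 = 95. Including both spin states (m_s = ±1/2) gives 2 × 95 = 190 states.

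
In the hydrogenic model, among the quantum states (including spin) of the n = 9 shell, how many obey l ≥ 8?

34

For n = 9, l ranges over 0 … 8.
Orbitals with l ≥ 8, by l: l=8 → 17.
Orbitals: 17. Each orbital carries two spin states, so 17 × 2 = 34 states.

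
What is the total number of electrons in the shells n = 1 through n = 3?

28

Shell n has n² orbitals: 1²=1 + 2²=4 + 3²=9 = 14 orbitals.
Two spin states per orbital: 2 × 14 = 28 electrons.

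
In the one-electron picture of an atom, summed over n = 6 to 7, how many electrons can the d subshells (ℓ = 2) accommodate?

20

A d subshell (ℓ = 2) exists for every n ≥ 3, so shells n = 6, 7 each contribute one — 2 subshells.
Since each d subshell holds 2(2·2+1) = 10 electrons, the total is 2 × 10 = 20.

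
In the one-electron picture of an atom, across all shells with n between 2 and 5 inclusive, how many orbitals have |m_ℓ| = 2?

For each n in the range, tally the orbitals obeying |m_ℓ| = 2:
n=3 → 2; n=4 → 4; n=5 → 6.
Total orbitals: 2 + 4 + 6 = 12.

12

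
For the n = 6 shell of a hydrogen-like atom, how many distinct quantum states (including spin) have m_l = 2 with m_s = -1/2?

4

The n = 6 shell has l = 0 through 5; check each.
Contributions: l=2 → 1; l=3 → 1; l=4 → 1; l=5 → 1.
Orbitals: 1 + 1 + 1 + 1 = 4. With m_s fixed to a single value there is one state per orbital, giving 4 states.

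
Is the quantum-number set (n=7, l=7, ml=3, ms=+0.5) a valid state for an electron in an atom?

No

The orbital quantum number must satisfy 0 ≤ l ≤ n−1. With n = 7 the allowed l values are 0, 1, 2, 3, 4, 5, 6, so l = 7 is out of range.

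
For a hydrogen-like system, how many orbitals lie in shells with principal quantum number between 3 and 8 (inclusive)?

199

Shell n has n² orbitals: 3²=9 + 4²=16 + 5²=25 + 6²=36 + 7²=49 + 8²=64 = 199 orbitals.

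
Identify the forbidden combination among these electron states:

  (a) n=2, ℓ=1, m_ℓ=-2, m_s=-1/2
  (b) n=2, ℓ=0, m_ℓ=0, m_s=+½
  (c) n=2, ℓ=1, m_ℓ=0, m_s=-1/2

(a) has |m_ℓ| = 2 > ℓ = 1, violating −ℓ ≤ m_ℓ ≤ ℓ.
The remaining sets (b), (c) satisfy all four rules.

(a)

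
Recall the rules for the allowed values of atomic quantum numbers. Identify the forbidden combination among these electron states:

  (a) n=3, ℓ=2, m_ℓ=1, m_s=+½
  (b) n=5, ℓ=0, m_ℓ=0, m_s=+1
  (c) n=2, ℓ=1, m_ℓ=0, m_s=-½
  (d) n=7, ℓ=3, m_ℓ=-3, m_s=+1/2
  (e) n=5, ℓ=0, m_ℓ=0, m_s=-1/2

(b) has m_s = +1, but an electron's spin must be ±1/2.
The remaining sets (a), (c), (d), (e) satisfy all four rules.

(b)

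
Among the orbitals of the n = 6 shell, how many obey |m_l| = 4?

For n = 6, l ranges over 0 … 5.
Per l-value: l=4 → 2; l=5 → 2.
Total orbitals: 2 + 2 = 4.

4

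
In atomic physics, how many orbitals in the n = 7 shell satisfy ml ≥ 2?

15

Contributions: l=2 → 1; l=3 → 2; l=4 → 3; l=5 → 4; l=6 → 5.
Total orbitals: 1 + 2 + 3 + 4 + 5 = 15.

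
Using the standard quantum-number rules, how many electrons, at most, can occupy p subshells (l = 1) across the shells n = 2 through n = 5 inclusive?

A p subshell (l = 1) exists for every n ≥ 2, so shells n = 2, 3, 4, 5 each contribute one — 4 subshells.
Since each p subshell holds 2(2·1+1) = 6 electrons, the total is 4 × 6 = 24.

24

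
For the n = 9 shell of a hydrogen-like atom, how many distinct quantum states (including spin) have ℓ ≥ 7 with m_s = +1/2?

32

The n = 9 shell has ℓ = 0 through 8; check each.
Per ℓ-value: ℓ=7 → 15; ℓ=8 → 17.
Orbitals: 15 + 17 = 32. With m_s fixed to a single value there is one state per orbital, giving 32 states.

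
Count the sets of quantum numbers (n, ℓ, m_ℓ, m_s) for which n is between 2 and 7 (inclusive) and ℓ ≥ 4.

Treat each shell separately and count matching orbitals:
n=5 → 9; n=6 → 20; n=7 → 33.
Orbitals: 9 + 20 + 33 = 62. Including both spin states (m_s = ±1/2) gives 2 × 62 = 124 states.

124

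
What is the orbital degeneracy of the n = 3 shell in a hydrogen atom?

The n = 3 shell contains n² = 3² = 9 orbitals.

9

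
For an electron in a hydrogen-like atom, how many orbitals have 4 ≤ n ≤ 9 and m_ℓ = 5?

For each n in the range, tally the orbitals obeying m_ℓ = 5:
n=6 → 1; n=7 → 2; n=8 → 3; n=9 → 4.
Total orbitals: 1 + 2 + 3 + 4 = 10.

10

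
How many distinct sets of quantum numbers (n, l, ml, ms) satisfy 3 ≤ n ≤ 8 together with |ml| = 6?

12

Go shell by shell, enumerating (l, ml) with |ml| = 6:
n=7 → 2; n=8 → 4.
Orbitals: 2 + 4 = 6. Including both spin states (ms = ±1/2) gives 2 × 6 = 12 states.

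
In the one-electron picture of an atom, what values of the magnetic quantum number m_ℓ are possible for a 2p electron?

The 2p subshell has ℓ = 1, and m_ℓ takes every integer from −ℓ to +ℓ. With ℓ = 1 that gives the 3 values -1, 0, 1.

-1, 0, 1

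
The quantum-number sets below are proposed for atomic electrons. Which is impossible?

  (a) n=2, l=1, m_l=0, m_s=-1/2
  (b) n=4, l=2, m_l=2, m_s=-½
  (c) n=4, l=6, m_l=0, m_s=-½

(c) has l = 6 ≥ n = 4, violating 0 ≤ l ≤ n−1.
The remaining sets (a), (b) satisfy all four rules.

(c)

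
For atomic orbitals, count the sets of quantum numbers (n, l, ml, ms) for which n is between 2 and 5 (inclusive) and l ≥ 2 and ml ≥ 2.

Work shell by shell — for each n, count the (l, ml) pairs that satisfy l ≥ 2 and ml ≥ 2:
n=3 → 1; n=4 → 3; n=5 → 6.
Orbitals: 1 + 3 + 6 = 10. Including both spin states (ms = ±1/2) gives 2 × 10 = 20 states.

20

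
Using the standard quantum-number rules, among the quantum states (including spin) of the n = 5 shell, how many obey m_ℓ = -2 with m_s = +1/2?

For n = 5, ℓ ranges over 0 … 4.
Per ℓ-value: ℓ=2 → 1; ℓ=3 → 1; ℓ=4 → 1.
Orbitals: 1 + 1 + 1 = 3. With m_s fixed to a single value there is one state per orbital, giving 3 states.

3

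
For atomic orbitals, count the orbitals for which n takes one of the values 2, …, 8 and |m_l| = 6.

For each n in the range, tally the orbitals obeying |m_l| = 6:
n=7 → 2; n=8 → 4.
Total orbitals: 2 + 4 = 6.

6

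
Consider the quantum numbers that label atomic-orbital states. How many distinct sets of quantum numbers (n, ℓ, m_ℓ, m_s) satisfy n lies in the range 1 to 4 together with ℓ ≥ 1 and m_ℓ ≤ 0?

Work shell by shell — for each n, count the (ℓ, m_ℓ) pairs that satisfy ℓ ≥ 1 and m_ℓ ≤ 0:
n=2 → 2; n=3 → 5; n=4 → 9.
Orbitals: 2 + 5 + 9 = 16. Including both spin states (m_s = ±1/2) gives 2 × 16 = 32 states.

32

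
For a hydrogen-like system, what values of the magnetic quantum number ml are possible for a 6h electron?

-5, -4, -3, -2, -1, 0, 1, 2, 3, 4, 5

The 6h subshell has l = 5, and ml takes every integer from −l to +l. With l = 5 that gives the 11 values -5, -4, -3, -2, -1, 0, 1, 2, 3, 4, 5.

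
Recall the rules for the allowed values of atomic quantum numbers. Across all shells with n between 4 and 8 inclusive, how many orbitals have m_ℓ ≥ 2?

55

Go shell by shell, enumerating (ℓ, m_ℓ) with m_ℓ ≥ 2:
n=4 → 3; n=5 → 6; n=6 → 10; n=7 → 15; n=8 → 21.
Total orbitals: 3 + 6 + 10 + 15 + 21 = 55.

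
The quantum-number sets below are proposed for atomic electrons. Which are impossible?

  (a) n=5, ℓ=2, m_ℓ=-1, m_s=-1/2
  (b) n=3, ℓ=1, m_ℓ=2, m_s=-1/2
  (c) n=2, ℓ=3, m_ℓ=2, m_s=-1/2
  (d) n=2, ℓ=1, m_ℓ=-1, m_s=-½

(b) and (c)

(b) has |m_ℓ| = 2 > ℓ = 1, violating −ℓ ≤ m_ℓ ≤ ℓ.
(c) has ℓ = 3 ≥ n = 2, violating 0 ≤ ℓ ≤ n−1.
The remaining sets (a), (d) satisfy all four rules.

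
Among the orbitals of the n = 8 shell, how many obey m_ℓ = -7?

With n = 8 the allowed ℓ are 0, 1, …, 7.
Orbitals with m_ℓ = -7, by ℓ: ℓ=7 → 1.
Total orbitals: 1.

1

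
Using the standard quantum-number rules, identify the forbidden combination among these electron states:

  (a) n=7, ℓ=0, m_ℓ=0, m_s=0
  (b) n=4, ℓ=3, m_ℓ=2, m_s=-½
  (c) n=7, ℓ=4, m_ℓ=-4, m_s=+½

(a) has m_s = 0, but an electron's spin must be ±1/2.
The remaining sets (b), (c) satisfy all four rules.

(a)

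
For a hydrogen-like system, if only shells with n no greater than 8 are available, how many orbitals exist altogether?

204

Total orbitals = 1² + 2² + 3² + 4² + 5² + 6² + 7² + 8² = 204.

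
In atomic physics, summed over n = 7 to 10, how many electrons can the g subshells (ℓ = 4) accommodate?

72

A g subshell (ℓ = 4) exists for every n ≥ 5, so shells n = 7, 8, 9, 10 each contribute one — 4 subshells.
Since each g subshell holds 2(2·4+1) = 18 electrons, the total is 4 × 18 = 72.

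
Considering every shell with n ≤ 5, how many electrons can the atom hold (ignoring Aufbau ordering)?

110

Total orbitals = 1² + 2² + 3² + 4² + 5² = 55. Doubling for spin gives 110 electrons.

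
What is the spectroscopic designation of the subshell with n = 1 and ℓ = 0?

ℓ = 0 corresponds to the letter 's', so the subshell is 1s.

1s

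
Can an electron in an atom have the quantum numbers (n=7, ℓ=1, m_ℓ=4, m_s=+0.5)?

Not allowed

The magnetic quantum number must satisfy −ℓ ≤ m_ℓ ≤ ℓ. With ℓ = 1, m_ℓ can only be -1, 0, 1, so m_ℓ = 4 is forbidden.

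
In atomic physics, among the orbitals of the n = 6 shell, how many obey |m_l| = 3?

6

With n = 6 the allowed l are 0, 1, …, 5.
Contributions: l=3 → 2; l=4 → 2; l=5 → 2.
Total orbitals: 2 + 2 + 2 = 6.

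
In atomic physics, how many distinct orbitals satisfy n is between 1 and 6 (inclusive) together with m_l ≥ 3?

10

Work shell by shell — for each n, count the (l, m_l) pairs that satisfy m_l ≥ 3:
n=4 → 1; n=5 → 3; n=6 → 6.
Total orbitals: 1 + 3 + 6 = 10.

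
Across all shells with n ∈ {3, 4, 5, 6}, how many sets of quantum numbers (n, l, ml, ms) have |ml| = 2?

Work shell by shell — for each n, count the (l, ml) pairs that satisfy |ml| = 2:
n=3 → 2; n=4 → 4; n=5 → 6; n=6 → 8.
Orbitals: 2 + 4 + 6 + 8 = 20. Including both spin states (ms = ±1/2) gives 2 × 20 = 40 states.

40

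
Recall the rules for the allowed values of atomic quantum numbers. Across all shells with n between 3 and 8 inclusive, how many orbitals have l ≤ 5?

158

Treat each shell separately and count matching orbitals:
n=3 → 9; n=4 → 16; n=5 → 25; n=6 → 36; n=7 → 36; n=8 → 36.
Total orbitals: 9 + 16 + 25 + 36 + 36 + 36 = 158.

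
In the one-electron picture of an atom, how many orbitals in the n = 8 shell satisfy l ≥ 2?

With n = 8 the allowed l are 0, 1, …, 7.
The (l, ml) pairs meeting l ≥ 2 give: l=2 → 5; l=3 → 7; l=4 → 9; l=5 → 11; l=6 → 13; l=7 → 15.
Total orbitals: 5 + 7 + 9 + 11 + 13 + 15 = 60.

60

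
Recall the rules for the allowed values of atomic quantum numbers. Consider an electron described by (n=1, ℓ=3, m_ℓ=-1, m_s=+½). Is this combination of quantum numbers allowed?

The orbital quantum number must satisfy 0 ≤ ℓ ≤ n−1. With n = 1 the allowed ℓ values are 0, so ℓ = 3 is out of range.

Invalid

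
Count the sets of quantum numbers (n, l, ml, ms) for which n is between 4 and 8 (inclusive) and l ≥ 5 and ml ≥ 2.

Count contributing orbitals for each principal shell:
n=6 → 4; n=7 → 9; n=8 → 15.
Orbitals: 4 + 9 + 15 = 28. Including both spin states (ms = ±1/2) gives 2 × 28 = 56 states.

56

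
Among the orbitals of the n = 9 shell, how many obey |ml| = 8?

2

With n = 9 the allowed l are 0, 1, …, 8.
Per l-value: l=8 → 2.
Total orbitals: 2.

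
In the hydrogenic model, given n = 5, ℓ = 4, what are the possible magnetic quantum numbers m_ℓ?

m_ℓ takes every integer from −ℓ to +ℓ. With ℓ = 4 that gives the 9 values -4, -3, -2, -1, 0, 1, 2, 3, 4.

-4, -3, -2, -1, 0, 1, 2, 3, 4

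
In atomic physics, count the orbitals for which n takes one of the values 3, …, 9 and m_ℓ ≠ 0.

238

Count contributing orbitals for each principal shell:
n=3 → 6; n=4 → 12; n=5 → 20; n=6 → 30; n=7 → 42; n=8 → 56; n=9 → 72.
Total orbitals: 6 + 12 + 20 + 30 + 42 + 56 + 72 = 238.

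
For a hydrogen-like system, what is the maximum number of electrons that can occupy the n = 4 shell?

A shell holds 2n² electrons: 2 × 4² = 2 × 16 = 32.

32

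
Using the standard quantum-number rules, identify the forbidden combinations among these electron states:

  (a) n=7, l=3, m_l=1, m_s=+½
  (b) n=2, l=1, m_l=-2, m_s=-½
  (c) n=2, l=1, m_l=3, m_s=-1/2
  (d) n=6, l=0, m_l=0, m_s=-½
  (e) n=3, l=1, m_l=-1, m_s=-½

(b) has |m_l| = 2 > l = 1, violating −l ≤ m_l ≤ l.
(c) has |m_l| = 3 > l = 1, violating −l ≤ m_l ≤ l.
The remaining sets (a), (d), (e) satisfy all four rules.

(b) and (c)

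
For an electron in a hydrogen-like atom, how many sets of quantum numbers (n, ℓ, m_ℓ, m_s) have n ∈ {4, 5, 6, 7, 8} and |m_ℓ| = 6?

Work shell by shell — for each n, count the (ℓ, m_ℓ) pairs that satisfy |m_ℓ| = 6:
n=7 → 2; n=8 → 4.
Orbitals: 2 + 4 = 6. Including both spin states (m_s = ±1/2) gives 2 × 6 = 12 states.

12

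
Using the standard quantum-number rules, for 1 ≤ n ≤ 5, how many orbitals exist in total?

55

Total orbitals = 1² + 2² + 3² + 4² + 5² = 55.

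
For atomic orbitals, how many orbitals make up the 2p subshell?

3

A subshell has 2l+1 orbitals; with l = 1, that's 3.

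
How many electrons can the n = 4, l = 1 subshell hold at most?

6

A subshell with l = 1 has 2l+1 = 3 orbitals, each holding 2 electrons (spin ±1/2), so 3 × 2 = 6.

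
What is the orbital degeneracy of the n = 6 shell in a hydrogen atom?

The n = 6 shell contains n² = 6² = 36 orbitals.

36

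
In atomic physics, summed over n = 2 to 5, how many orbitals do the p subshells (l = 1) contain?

12

A p subshell (l = 1) exists for every n ≥ 2, so shells n = 2, 3, 4, 5 each contribute one — 4 subshells.
Since each p subshell has 2·1+1 = 3 orbitals, the total is 4 × 3 = 12.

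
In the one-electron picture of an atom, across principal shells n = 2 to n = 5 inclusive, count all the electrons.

108

Shell n has n² orbitals: 2²=4 + 3²=9 + 4²=16 + 5²=25 = 54 orbitals.
Two spin states per orbital: 2 × 54 = 108 electrons.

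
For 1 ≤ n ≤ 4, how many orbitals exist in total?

Total orbitals = 1² + 2² + 3² + 4² = 30.

30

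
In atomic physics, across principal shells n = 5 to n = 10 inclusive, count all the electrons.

Shell n has n² orbitals: 5²=25 + 6²=36 + 7²=49 + 8²=64 + 9²=81 + 10²=100 = 355 orbitals.
Two spin states per orbital: 2 × 355 = 710 electrons.

710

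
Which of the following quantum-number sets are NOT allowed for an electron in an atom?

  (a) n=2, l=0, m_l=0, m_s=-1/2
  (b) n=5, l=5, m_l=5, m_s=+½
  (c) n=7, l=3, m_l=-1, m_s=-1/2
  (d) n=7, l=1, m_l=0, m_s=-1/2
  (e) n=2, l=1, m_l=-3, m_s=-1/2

(b) has l = 5 ≥ n = 5, violating 0 ≤ l ≤ n−1.
(e) has |m_l| = 3 > l = 1, violating −l ≤ m_l ≤ l.
The remaining sets (a), (c), (d) satisfy all four rules.

(b) and (e)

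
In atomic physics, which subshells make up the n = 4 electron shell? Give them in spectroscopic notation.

4s, 4p, 4d, 4f

For n = 4, ℓ runs from 0 to 3. In spectroscopic notation ℓ = 0,1,2,… ↔ s,p,d,f,g,h,i, so the subshells are 4s, 4p, 4d, 4f.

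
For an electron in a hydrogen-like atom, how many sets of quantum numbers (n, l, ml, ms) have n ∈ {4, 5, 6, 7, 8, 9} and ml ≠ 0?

464

Treat each shell separately and count matching orbitals:
n=4 → 12; n=5 → 20; n=6 → 30; n=7 → 42; n=8 → 56; n=9 → 72.
Orbitals: 12 + 20 + 30 + 42 + 56 + 72 = 232. Including both spin states (ms = ±1/2) gives 2 × 232 = 464 states.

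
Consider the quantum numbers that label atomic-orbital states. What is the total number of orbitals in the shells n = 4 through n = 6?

Shell n has n² orbitals: 4²=16 + 5²=25 + 6²=36 = 77 orbitals.

77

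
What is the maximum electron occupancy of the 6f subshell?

A subshell with ℓ = 3 has 2ℓ+1 = 7 orbitals, each holding 2 electrons (spin ±1/2), so 7 × 2 = 14.

14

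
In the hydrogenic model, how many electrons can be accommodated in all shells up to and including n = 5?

Total orbitals = 1² + 2² + 3² + 4² + 5² = 55. Doubling for spin gives 110 electrons.

110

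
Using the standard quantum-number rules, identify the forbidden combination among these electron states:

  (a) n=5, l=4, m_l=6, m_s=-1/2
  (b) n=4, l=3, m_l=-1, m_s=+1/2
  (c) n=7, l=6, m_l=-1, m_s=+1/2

(a) has |m_l| = 6 > l = 4, violating −l ≤ m_l ≤ l.
The remaining sets (b), (c) satisfy all four rules.

(a)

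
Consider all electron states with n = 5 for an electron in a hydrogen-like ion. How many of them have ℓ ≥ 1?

Contributions: ℓ=1 → 3; ℓ=2 → 5; ℓ=3 → 7; ℓ=4 → 9.
Orbitals: 3 + 5 + 7 + 9 = 24. Each orbital carries two spin states, so 24 × 2 = 48 states.

48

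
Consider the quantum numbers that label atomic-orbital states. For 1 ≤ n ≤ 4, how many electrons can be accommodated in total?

60

Total orbitals = 1² + 2² + 3² + 4² = 30. Doubling for spin gives 60 electrons.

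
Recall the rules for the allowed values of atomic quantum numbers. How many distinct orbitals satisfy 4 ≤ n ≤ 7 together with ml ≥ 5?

4

Per-shell orbital counts meeting the constraint:
n=6 → 1; n=7 → 3.
Total orbitals: 1 + 3 = 4.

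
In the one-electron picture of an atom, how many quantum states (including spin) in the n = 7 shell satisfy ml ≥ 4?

The n = 7 shell has l = 0 through 6; check each.
Per l-value: l=4 → 1; l=5 → 2; l=6 → 3.
Orbitals: 1 + 2 + 3 = 6. Each orbital carries two spin states, so 6 × 2 = 12 states.

12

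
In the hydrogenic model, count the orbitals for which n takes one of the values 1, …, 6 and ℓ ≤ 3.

62

Per-shell orbital counts meeting the constraint:
n=1 → 1; n=2 → 4; n=3 → 9; n=4 → 16; n=5 → 16; n=6 → 16.
Total orbitals: 1 + 4 + 9 + 16 + 16 + 16 = 62.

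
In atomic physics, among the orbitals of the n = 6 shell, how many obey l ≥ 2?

32

Go through l = 0, …, 5 (the values permitted for n = 6).
The (l, ml) pairs meeting l ≥ 2 give: l=2 → 5; l=3 → 7; l=4 → 9; l=5 → 11.
Total orbitals: 5 + 7 + 9 + 11 = 32.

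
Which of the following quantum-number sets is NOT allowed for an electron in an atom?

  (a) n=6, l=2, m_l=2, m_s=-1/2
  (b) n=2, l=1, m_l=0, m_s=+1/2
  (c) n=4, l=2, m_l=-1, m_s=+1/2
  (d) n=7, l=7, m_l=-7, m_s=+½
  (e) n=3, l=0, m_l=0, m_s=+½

(d)

(d) has l = 7 ≥ n = 7, violating 0 ≤ l ≤ n−1.
The remaining sets (a), (b), (c), (e) satisfy all four rules.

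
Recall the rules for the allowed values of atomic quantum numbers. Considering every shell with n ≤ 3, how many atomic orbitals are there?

14

Total orbitals = 1² + 2² + 3² = 14.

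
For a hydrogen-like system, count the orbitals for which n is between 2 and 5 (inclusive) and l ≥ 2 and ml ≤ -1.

Treat each shell separately and count matching orbitals:
n=3 → 2; n=4 → 5; n=5 → 9.
Total orbitals: 2 + 5 + 9 = 16.

16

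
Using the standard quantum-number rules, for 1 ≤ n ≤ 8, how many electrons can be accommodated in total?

Total orbitals = 1² + 2² + 3² + 4² + 5² + 6² + 7² + 8² = 204. Doubling for spin gives 408 electrons.

408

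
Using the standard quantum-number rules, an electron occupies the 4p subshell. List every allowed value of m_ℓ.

The 4p subshell has ℓ = 1, and m_ℓ takes every integer from −ℓ to +ℓ. With ℓ = 1 that gives the 3 values -1, 0, 1.

-1, 0, 1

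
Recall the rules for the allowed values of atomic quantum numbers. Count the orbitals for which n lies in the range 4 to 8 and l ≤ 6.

Go shell by shell, enumerating (l, m_l) with l ≤ 6:
n=4 → 16; n=5 → 25; n=6 → 36; n=7 → 49; n=8 → 49.
Total orbitals: 16 + 25 + 36 + 49 + 49 = 175.

175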